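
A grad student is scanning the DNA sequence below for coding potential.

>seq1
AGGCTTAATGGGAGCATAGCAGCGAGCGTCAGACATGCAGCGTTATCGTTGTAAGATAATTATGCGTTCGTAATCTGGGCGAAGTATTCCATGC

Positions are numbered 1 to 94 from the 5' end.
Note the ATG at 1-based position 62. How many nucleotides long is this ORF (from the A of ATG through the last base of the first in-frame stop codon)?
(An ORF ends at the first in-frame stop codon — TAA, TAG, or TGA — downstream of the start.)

Codons from position 62: ATG (62–64), CGT (65–67), TCG (68–70), TAA (71–73).
TAA is the first in-frame stop; ORF spans 62–73, 12 nucleotides.

12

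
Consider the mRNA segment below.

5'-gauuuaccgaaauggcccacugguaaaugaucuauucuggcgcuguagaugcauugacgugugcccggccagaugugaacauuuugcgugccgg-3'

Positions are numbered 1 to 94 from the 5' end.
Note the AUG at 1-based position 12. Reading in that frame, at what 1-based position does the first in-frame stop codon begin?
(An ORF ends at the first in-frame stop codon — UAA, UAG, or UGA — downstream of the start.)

Codons from position 12: AUG (12–14), GCC (15–17), CAC (18–20), UGG (21–23), UAA (24–26).
UAA is a stop codon; it begins at position 24.

24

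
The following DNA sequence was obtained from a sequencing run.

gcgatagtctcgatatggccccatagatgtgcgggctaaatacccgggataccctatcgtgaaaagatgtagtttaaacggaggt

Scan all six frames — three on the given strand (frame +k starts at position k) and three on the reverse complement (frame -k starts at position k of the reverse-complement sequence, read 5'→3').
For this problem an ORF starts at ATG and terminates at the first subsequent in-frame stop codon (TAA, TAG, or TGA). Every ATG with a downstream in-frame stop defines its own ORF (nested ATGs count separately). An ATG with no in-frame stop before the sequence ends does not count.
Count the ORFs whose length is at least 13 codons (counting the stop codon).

0

Reverse complement (5'→3'): ACCTCCGTTTAAACTACATCTTTTCACGATAGGGTATCCCGGGTATTTAGCCCGCACATCTATGGGGCCATATCGAGACTATCGC
Frame +1: GCG ATA GTC TCG ATA TGG CCC CAT AGA TGT GCG GGC TAA ATA CCC GGG ATA CCC TAT CGT GAA AAG ATG TAG TTT AAA CGG AGG — ATG at 67, stop TAG at 70 → 6 nt.
Frame +2: CGA TAG TCT CGA TAT GGC CCC ATA GAT GTG CGG GCT AAA TAC CCG GGA TAC CCT ATC GTG AAA AGA TGT AGT TTA AAC GGA GGT — no ATG→stop ORF.
Frame +3: GAT AGT CTC GAT ATG GCC CCA TAG ATG TGC GGG CTA AAT ACC CGG GAT ACC CTA TCG TGA AAA GAT GTA GTT TAA ACG GAG — ATG at 15, stop TAG at 24 → 12 nt; ATG at 27, stop TGA at 60 → 36 nt.
Frame -1: ACC TCC GTT TAA ACT ACA TCT TTT CAC GAT AGG GTA TCC CGG GTA TTT AGC CCG CAC ATC TAT GGG GCC ATA TCG AGA CTA TCG — no ATG→stop ORF.
Frame -2: CCT CCG TTT AAA CTA CAT CTT TTC ACG ATA GGG TAT CCC GGG TAT TTA GCC CGC ACA TCT ATG GGG CCA TAT CGA GAC TAT CGC — no ATG→stop ORF.
Frame -3: CTC CGT TTA AAC TAC ATC TTT TCA CGA TAG GGT ATC CCG GGT ATT TAG CCC GCA CAT CTA TGG GGC CAT ATC GAG ACT ATC — no ATG→stop ORF.
No ORF reaches 13 codons. Count = 0.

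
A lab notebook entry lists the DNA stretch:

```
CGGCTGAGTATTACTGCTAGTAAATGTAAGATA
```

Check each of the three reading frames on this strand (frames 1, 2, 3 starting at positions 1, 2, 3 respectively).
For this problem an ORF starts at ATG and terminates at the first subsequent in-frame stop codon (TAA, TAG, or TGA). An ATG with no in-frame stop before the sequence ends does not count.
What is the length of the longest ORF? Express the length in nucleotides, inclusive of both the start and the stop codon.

6

Frame 1: CGG CTG AGT ATT ACT GCT AGT AAA TGT AAG ATA — no ATG→stop ORF.
Frame 2: GGC TGA GTA TTA CTG CTA GTA AAT GTA AGA — no ATG→stop ORF.
Frame 3: GCT GAG TAT TAC TGC TAG TAA ATG TAA GAT — ATG at 24, stop TAA at 27 → 6 nt.
Longest: frame 3, positions 24–29, 6 nt = 2 codons = 1 aa. → 6 nucleotides.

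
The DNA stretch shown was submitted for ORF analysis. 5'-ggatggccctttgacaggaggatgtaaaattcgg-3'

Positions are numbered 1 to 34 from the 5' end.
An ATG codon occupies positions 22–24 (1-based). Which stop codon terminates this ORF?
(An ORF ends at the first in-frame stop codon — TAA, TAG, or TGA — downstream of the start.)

TAA

Codons from position 22: ATG (22–24), TAA (25–27).
The first in-frame stop codon is TAA.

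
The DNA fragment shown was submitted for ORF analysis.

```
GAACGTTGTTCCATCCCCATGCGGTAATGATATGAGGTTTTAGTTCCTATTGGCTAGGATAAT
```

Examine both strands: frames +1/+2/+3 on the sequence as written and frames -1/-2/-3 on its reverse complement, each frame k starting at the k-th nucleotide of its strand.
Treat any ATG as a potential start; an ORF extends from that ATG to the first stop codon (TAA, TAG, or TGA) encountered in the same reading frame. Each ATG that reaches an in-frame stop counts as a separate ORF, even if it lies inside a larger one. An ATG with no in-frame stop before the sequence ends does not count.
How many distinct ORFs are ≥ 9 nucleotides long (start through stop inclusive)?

Reverse complement (5'→3'): ATTATCCTAGCCAATAGGAACTAAAACCTCATATCATTACCGCATGGGGATGGAACAACGTTC
Frame +1: GAA CGT TGT TCC ATC CCC ATG CGG TAA TGA TAT GAG GTT TTA GTT CCT ATT GGC TAG GAT AAT — ATG at 19, stop TAA at 25 → 9 nt.
Frame +2: AAC GTT GTT CCA TCC CCA TGC GGT AAT GAT ATG AGG TTT TAG TTC CTA TTG GCT AGG ATA — ATG at 32, stop TAG at 41 → 12 nt.
Frame +3: ACG TTG TTC CAT CCC CAT GCG GTA ATG ATA TGA GGT TTT AGT TCC TAT TGG CTA GGA TAA — ATG at 27, stop TGA at 33 → 9 nt.
Frame -1: ATT ATC CTA GCC AAT AGG AAC TAA AAC CTC ATA TCA TTA CCG CAT GGG GAT GGA ACA ACG TTC — no ATG→stop ORF.
Frame -2: TTA TCC TAG CCA ATA GGA ACT AAA ACC TCA TAT CAT TAC CGC ATG GGG ATG GAA CAA CGT — no ATG→stop ORF.
Frame -3: TAT CCT AGC CAA TAG GAA CTA AAA CCT CAT ATC ATT ACC GCA TGG GGA TGG AAC AAC GTT — no ATG→stop ORF.
ORFs ≥ 9 nucleotides: frame +1 19–27 (9 nucleotides), frame +2 32–43 (12 nucleotides), frame +3 27–35 (9 nucleotides). Count = 3.

3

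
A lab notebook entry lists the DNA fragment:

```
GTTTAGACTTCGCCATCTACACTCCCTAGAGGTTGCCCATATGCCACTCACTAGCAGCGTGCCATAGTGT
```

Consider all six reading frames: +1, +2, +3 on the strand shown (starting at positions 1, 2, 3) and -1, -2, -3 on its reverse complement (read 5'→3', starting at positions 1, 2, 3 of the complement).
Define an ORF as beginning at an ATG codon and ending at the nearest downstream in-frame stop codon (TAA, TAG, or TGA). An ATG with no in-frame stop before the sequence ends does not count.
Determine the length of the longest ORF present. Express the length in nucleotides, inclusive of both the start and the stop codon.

27

Reverse complement (5'→3'): ACACTATGGCACGCTGCTAGTGAGTGGCATATGGGCAACCTCTAGGGAGTGTAGATGGCGAAGTCTAAAC
Frame +1: GTT TAG ACT TCG CCA TCT ACA CTC CCT AGA GGT TGC CCA TAT GCC ACT CAC TAG CAG CGT GCC ATA GTG — no ATG→stop ORF.
Frame +2: TTT AGA CTT CGC CAT CTA CAC TCC CTA GAG GTT GCC CAT ATG CCA CTC ACT AGC AGC GTG CCA TAG TGT — ATG at 41, stop TAG at 65 → 27 nt.
Frame +3: TTA GAC TTC GCC ATC TAC ACT CCC TAG AGG TTG CCC ATA TGC CAC TCA CTA GCA GCG TGC CAT AGT — no ATG→stop ORF.
Frame -1: ACA CTA TGG CAC GCT GCT AGT GAG TGG CAT ATG GGC AAC CTC TAG GGA GTG TAG ATG GCG AAG TCT AAA — ATG at 31, stop TAG at 43 → 15 nt.
Frame -2: CAC TAT GGC ACG CTG CTA GTG AGT GGC ATA TGG GCA ACC TCT AGG GAG TGT AGA TGG CGA AGT CTA AAC — no ATG→stop ORF.
Frame -3: ACT ATG GCA CGC TGC TAG TGA GTG GCA TAT GGG CAA CCT CTA GGG AGT GTA GAT GGC GAA GTC TAA — ATG at 6, stop TAG at 18 → 15 nt.
Longest: frame +2, positions 41–67, 27 nt = 9 codons = 8 aa. → 27 nucleotides.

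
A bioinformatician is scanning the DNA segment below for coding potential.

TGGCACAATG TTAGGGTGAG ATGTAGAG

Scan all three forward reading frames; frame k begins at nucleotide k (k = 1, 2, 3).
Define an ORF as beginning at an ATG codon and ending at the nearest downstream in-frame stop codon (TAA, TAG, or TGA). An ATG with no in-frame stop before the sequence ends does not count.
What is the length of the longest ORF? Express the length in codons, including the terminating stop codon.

Frame 1: TGG CAC AAT GTT AGG GTG AGA TGT AGA — no ATG→stop ORF.
Frame 2: GGC ACA ATG TTA GGG TGA GAT GTA GAG — ATG at 8, stop TGA at 17 → 12 nt.
Frame 3: GCA CAA TGT TAG GGT GAG ATG TAG — ATG at 21, stop TAG at 24 → 6 nt.
Longest: frame 2, positions 8–19, 12 nt = 4 codons = 3 aa. → 4 codons.

4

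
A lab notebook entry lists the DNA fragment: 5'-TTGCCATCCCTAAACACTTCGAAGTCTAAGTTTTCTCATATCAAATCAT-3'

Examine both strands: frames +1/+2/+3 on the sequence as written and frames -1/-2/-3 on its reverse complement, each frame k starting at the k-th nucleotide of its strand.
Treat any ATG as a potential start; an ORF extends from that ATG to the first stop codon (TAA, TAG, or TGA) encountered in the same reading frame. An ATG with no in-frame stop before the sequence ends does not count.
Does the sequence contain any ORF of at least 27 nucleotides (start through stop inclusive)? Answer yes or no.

Reverse complement (5'→3'): ATGATTTGATATGAGAAAACTTAGACTTCGAAGTGTTTAGGGATGGCAA
Frame +1: TTG CCA TCC CTA AAC ACT TCG AAG TCT AAG TTT TCT CAT ATC AAA TCA — no ATG→stop ORF.
Frame +2: TGC CAT CCC TAA ACA CTT CGA AGT CTA AGT TTT CTC ATA TCA AAT CAT — no ATG→stop ORF.
Frame +3: GCC ATC CCT AAA CAC TTC GAA GTC TAA GTT TTC TCA TAT CAA ATC — no ATG→stop ORF.
Frame -1: ATG ATT TGA TAT GAG AAA ACT TAG ACT TCG AAG TGT TTA GGG ATG GCA — ATG at 1, stop TGA at 7 → 9 nt.
Frame -2: TGA TTT GAT ATG AGA AAA CTT AGA CTT CGA AGT GTT TAG GGA TGG CAA — ATG at 11, stop TAG at 38 → 30 nt.
Frame -3: GAT TTG ATA TGA GAA AAC TTA GAC TTC GAA GTG TTT AGG GAT GGC — no ATG→stop ORF.
Frame -2 has an ORF of 30 nucleotides (positions 11–40) ≥ 27, so yes.

yes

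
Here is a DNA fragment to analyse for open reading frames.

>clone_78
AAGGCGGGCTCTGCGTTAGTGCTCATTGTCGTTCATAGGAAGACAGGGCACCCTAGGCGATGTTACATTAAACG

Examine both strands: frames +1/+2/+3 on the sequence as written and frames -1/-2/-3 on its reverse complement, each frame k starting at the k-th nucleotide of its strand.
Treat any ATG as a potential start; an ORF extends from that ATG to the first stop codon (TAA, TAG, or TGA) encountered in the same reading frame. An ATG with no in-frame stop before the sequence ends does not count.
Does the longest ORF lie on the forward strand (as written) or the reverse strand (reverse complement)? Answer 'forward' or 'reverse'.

reverse

Reverse complement (5'→3'): CGTTTAATGTAACATCGCCTAGGGTGCCCTGTCTTCCTATGAACGACAATGAGCACTAACGCAGAGCCCGCCTT
Frame +1: AAG GCG GGC TCT GCG TTA GTG CTC ATT GTC GTT CAT AGG AAG ACA GGG CAC CCT AGG CGA TGT TAC ATT AAA — no ATG→stop ORF.
Frame +2: AGG CGG GCT CTG CGT TAG TGC TCA TTG TCG TTC ATA GGA AGA CAG GGC ACC CTA GGC GAT GTT ACA TTA AAC — no ATG→stop ORF.
Frame +3: GGC GGG CTC TGC GTT AGT GCT CAT TGT CGT TCA TAG GAA GAC AGG GCA CCC TAG GCG ATG TTA CAT TAA ACG — ATG at 60, stop TAA at 69 → 12 nt.
Frame -1: CGT TTA ATG TAA CAT CGC CTA GGG TGC CCT GTC TTC CTA TGA ACG ACA ATG AGC ACT AAC GCA GAG CCC GCC — ATG at 7, stop TAA at 10 → 6 nt.
Frame -2: GTT TAA TGT AAC ATC GCC TAG GGT GCC CTG TCT TCC TAT GAA CGA CAA TGA GCA CTA ACG CAG AGC CCG CCT — no ATG→stop ORF.
Frame -3: TTT AAT GTA ACA TCG CCT AGG GTG CCC TGT CTT CCT ATG AAC GAC AAT GAG CAC TAA CGC AGA GCC CGC CTT — ATG at 39, stop TAA at 57 → 21 nt.
Forward-strand max 12 nt; reverse-strand max 21 nt. The reverse strand has the longer ORF.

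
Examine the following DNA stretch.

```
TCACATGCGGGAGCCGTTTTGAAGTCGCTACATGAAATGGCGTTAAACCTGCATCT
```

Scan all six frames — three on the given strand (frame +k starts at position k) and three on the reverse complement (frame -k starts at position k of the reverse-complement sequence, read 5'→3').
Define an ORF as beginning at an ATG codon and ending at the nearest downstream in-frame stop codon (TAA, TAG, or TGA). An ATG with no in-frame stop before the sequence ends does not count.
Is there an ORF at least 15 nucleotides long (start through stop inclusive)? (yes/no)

Reverse complement (5'→3'): AGATGCAGGTTTAACGCCATTTCATGTAGCGACTTCAAAACGGCTCCCGCATGTGA
Frame +1: TCA CAT GCG GGA GCC GTT TTG AAG TCG CTA CAT GAA ATG GCG TTA AAC CTG CAT — no ATG→stop ORF.
Frame +2: CAC ATG CGG GAG CCG TTT TGA AGT CGC TAC ATG AAA TGG CGT TAA ACC TGC ATC — ATG at 5, stop TGA at 20 → 18 nt; ATG at 32, stop TAA at 44 → 15 nt.
Frame +3: ACA TGC GGG AGC CGT TTT GAA GTC GCT ACA TGA AAT GGC GTT AAA CCT GCA TCT — no ATG→stop ORF.
Frame -1: AGA TGC AGG TTT AAC GCC ATT TCA TGT AGC GAC TTC AAA ACG GCT CCC GCA TGT — no ATG→stop ORF.
Frame -2: GAT GCA GGT TTA ACG CCA TTT CAT GTA GCG ACT TCA AAA CGG CTC CCG CAT GTG — no ATG→stop ORF.
Frame -3: ATG CAG GTT TAA CGC CAT TTC ATG TAG CGA CTT CAA AAC GGC TCC CGC ATG TGA — ATG at 3, stop TAA at 12 → 12 nt; ATG at 24, stop TAG at 27 → 6 nt; ATG at 51, stop TGA at 54 → 6 nt.
Frame +2 has an ORF of 18 nucleotides (positions 5–22) ≥ 15, so yes.

yes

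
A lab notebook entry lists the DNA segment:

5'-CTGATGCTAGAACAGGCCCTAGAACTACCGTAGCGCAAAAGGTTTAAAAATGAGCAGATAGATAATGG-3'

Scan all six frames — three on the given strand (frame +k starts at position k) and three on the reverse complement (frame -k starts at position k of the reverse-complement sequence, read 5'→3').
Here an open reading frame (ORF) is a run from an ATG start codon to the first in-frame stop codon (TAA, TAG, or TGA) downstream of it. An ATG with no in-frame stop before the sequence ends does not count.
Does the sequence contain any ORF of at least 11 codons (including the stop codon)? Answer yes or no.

Reverse complement (5'→3'): CCATTATCTATCTGCTCATTTTTAAACCTTTTGCGCTACGGTAGTTCTAGGGCCTGTTCTAGCATCAG
Frame +1: CTG ATG CTA GAA CAG GCC CTA GAA CTA CCG TAG CGC AAA AGG TTT AAA AAT GAG CAG ATA GAT AAT — ATG at 4, stop TAG at 31 → 30 nt.
Frame +2: TGA TGC TAG AAC AGG CCC TAG AAC TAC CGT AGC GCA AAA GGT TTA AAA ATG AGC AGA TAG ATA ATG — ATG at 50, stop TAG at 59 → 12 nt.
Frame +3: GAT GCT AGA ACA GGC CCT AGA ACT ACC GTA GCG CAA AAG GTT TAA AAA TGA GCA GAT AGA TAA TGG — no ATG→stop ORF.
Frame -1: CCA TTA TCT ATC TGC TCA TTT TTA AAC CTT TTG CGC TAC GGT AGT TCT AGG GCC TGT TCT AGC ATC — no ATG→stop ORF.
Frame -2: CAT TAT CTA TCT GCT CAT TTT TAA ACC TTT TGC GCT ACG GTA GTT CTA GGG CCT GTT CTA GCA TCA — no ATG→stop ORF.
Frame -3: ATT ATC TAT CTG CTC ATT TTT AAA CCT TTT GCG CTA CGG TAG TTC TAG GGC CTG TTC TAG CAT CAG — no ATG→stop ORF.
Largest ORF found is 10 codons < 11, so no.

no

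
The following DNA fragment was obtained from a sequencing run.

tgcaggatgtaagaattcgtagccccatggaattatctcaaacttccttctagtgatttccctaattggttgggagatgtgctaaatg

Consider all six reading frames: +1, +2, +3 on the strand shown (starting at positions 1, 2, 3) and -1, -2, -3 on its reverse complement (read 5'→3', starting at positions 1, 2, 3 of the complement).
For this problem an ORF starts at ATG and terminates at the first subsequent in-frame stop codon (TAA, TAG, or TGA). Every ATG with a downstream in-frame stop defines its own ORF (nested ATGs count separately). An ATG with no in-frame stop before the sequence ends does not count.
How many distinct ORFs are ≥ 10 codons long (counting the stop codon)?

0

Reverse complement (5'→3'): CATTTAGCACATCTCCCAACCAATTAGGGAAATCACTAGAAGGAAGTTTGAGATAATTCCATGGGGCTACGAATTCTTACATCCTGCA
Frame +1: TGC AGG ATG TAA GAA TTC GTA GCC CCA TGG AAT TAT CTC AAA CTT CCT TCT AGT GAT TTC CCT AAT TGG TTG GGA GAT GTG CTA AAT — ATG at 7, stop TAA at 10 → 6 nt.
Frame +2: GCA GGA TGT AAG AAT TCG TAG CCC CAT GGA ATT ATC TCA AAC TTC CTT CTA GTG ATT TCC CTA ATT GGT TGG GAG ATG TGC TAA ATG — ATG at 77, stop TAA at 83 → 9 nt.
Frame +3: CAG GAT GTA AGA ATT CGT AGC CCC ATG GAA TTA TCT CAA ACT TCC TTC TAG TGA TTT CCC TAA TTG GTT GGG AGA TGT GCT AAA — ATG at 27, stop TAG at 51 → 27 nt.
Frame -1: CAT TTA GCA CAT CTC CCA ACC AAT TAG GGA AAT CAC TAG AAG GAA GTT TGA GAT AAT TCC ATG GGG CTA CGA ATT CTT ACA TCC TGC — no ATG→stop ORF.
Frame -2: ATT TAG CAC ATC TCC CAA CCA ATT AGG GAA ATC ACT AGA AGG AAG TTT GAG ATA ATT CCA TGG GGC TAC GAA TTC TTA CAT CCT GCA — no ATG→stop ORF.
Frame -3: TTT AGC ACA TCT CCC AAC CAA TTA GGG AAA TCA CTA GAA GGA AGT TTG AGA TAA TTC CAT GGG GCT ACG AAT TCT TAC ATC CTG — no ATG→stop ORF.
No ORF reaches 10 codons. Count = 0.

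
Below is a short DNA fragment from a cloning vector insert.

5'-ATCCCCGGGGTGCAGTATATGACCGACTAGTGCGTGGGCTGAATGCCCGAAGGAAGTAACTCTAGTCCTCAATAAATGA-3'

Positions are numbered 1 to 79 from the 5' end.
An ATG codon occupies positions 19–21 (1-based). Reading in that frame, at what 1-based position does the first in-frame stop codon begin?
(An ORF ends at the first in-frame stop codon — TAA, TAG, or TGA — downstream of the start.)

28

Codons from position 19: ATG (19–21), ACC (22–24), GAC (25–27), TAG (28–30).
TAG is a stop codon; it begins at position 28.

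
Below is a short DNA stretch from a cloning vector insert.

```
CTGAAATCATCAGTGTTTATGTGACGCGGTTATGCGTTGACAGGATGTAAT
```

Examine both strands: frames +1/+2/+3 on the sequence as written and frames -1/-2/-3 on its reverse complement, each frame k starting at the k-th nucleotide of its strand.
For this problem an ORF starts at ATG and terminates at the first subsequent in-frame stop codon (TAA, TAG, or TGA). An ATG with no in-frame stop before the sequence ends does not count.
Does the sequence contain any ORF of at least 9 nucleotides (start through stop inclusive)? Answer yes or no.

yes

Reverse complement (5'→3'): ATTACATCCTGTCAACGCATAACCGCGTCACATAAACACTGATGATTTCAG
Frame +1: CTG AAA TCA TCA GTG TTT ATG TGA CGC GGT TAT GCG TTG ACA GGA TGT AAT — ATG at 19, stop TGA at 22 → 6 nt.
Frame +2: TGA AAT CAT CAG TGT TTA TGT GAC GCG GTT ATG CGT TGA CAG GAT GTA — ATG at 32, stop TGA at 38 → 9 nt.
Frame +3: GAA ATC ATC AGT GTT TAT GTG ACG CGG TTA TGC GTT GAC AGG ATG TAA — ATG at 45, stop TAA at 48 → 6 nt.
Frame -1: ATT ACA TCC TGT CAA CGC ATA ACC GCG TCA CAT AAA CAC TGA TGA TTT CAG — no ATG→stop ORF.
Frame -2: TTA CAT CCT GTC AAC GCA TAA CCG CGT CAC ATA AAC ACT GAT GAT TTC — no ATG→stop ORF.
Frame -3: TAC ATC CTG TCA ACG CAT AAC CGC GTC ACA TAA ACA CTG ATG ATT TCA — no ATG→stop ORF.
Frame +2 has an ORF of 9 nucleotides (positions 32–40) ≥ 9, so yes.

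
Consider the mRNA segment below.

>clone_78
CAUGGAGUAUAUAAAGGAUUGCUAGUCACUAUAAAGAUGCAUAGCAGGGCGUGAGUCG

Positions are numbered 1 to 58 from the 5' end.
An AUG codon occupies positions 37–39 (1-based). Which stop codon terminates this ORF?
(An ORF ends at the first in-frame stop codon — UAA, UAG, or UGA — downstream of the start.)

Codons from position 37: AUG (37–39), CAU (40–42), AGC (43–45), AGG (46–48), GCG (49–51), UGA (52–54).
The first in-frame stop codon is UGA.

UGA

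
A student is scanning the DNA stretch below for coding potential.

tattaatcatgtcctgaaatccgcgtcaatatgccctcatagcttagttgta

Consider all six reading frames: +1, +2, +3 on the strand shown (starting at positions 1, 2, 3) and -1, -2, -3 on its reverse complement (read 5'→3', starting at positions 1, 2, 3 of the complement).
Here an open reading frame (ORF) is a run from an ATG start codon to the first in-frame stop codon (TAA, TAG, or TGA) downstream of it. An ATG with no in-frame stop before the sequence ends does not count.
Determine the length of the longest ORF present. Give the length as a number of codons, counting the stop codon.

5

Reverse complement (5'→3'): TACAACTAAGCTATGAGGGCATATTGACGCGGATTTCAGGACATGATTAATA
Frame +1: TAT TAA TCA TGT CCT GAA ATC CGC GTC AAT ATG CCC TCA TAG CTT AGT TGT — ATG at 31, stop TAG at 40 → 12 nt.
Frame +2: ATT AAT CAT GTC CTG AAA TCC GCG TCA ATA TGC CCT CAT AGC TTA GTT GTA — no ATG→stop ORF.
Frame +3: TTA ATC ATG TCC TGA AAT CCG CGT CAA TAT GCC CTC ATA GCT TAG TTG — ATG at 9, stop TGA at 15 → 9 nt.
Frame -1: TAC AAC TAA GCT ATG AGG GCA TAT TGA CGC GGA TTT CAG GAC ATG ATT AAT — ATG at 13, stop TGA at 25 → 15 nt.
Frame -2: ACA ACT AAG CTA TGA GGG CAT ATT GAC GCG GAT TTC AGG ACA TGA TTA ATA — no ATG→stop ORF.
Frame -3: CAA CTA AGC TAT GAG GGC ATA TTG ACG CGG ATT TCA GGA CAT GAT TAA — no ATG→stop ORF.
Longest: frame -1, positions 13–27, 15 nt = 5 codons = 4 aa. → 5 codons.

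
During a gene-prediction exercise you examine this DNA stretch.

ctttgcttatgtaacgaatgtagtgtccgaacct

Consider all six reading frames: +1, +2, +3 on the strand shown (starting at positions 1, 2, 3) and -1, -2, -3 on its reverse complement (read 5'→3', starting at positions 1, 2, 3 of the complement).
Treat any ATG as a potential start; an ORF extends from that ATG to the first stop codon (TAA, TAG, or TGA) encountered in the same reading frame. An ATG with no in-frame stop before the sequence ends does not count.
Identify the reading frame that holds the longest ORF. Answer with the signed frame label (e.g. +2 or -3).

Reverse complement (5'→3'): AGGTTCGGACACTACATTCGTTACATAAGCAAAG
Frame +1: CTT TGC TTA TGT AAC GAA TGT AGT GTC CGA ACC — no ATG→stop ORF.
Frame +2: TTT GCT TAT GTA ACG AAT GTA GTG TCC GAA CCT — no ATG→stop ORF.
Frame +3: TTG CTT ATG TAA CGA ATG TAG TGT CCG AAC — ATG at 9, stop TAA at 12 → 6 nt; ATG at 18, stop TAG at 21 → 6 nt.
Frame -1: AGG TTC GGA CAC TAC ATT CGT TAC ATA AGC AAA — no ATG→stop ORF.
Frame -2: GGT TCG GAC ACT ACA TTC GTT ACA TAA GCA AAG — no ATG→stop ORF.
Frame -3: GTT CGG ACA CTA CAT TCG TTA CAT AAG CAA — no ATG→stop ORF.
Longest ORF is 6 nt in frame +3 (positions 9–14).

+3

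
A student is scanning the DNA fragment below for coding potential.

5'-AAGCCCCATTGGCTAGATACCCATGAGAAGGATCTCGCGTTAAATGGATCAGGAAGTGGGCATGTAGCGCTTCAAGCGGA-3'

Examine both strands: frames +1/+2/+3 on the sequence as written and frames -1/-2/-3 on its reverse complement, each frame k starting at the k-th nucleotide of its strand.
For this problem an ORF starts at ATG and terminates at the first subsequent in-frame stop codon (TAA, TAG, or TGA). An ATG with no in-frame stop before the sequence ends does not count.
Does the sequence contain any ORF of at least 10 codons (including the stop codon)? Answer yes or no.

Reverse complement (5'→3'): TCCGCTTGAAGCGCTACATGCCCACTTCCTGATCCATTTAACGCGAGATCCTTCTCATGGGTATCTAGCCAATGGGGCTT
Frame +1: AAG CCC CAT TGG CTA GAT ACC CAT GAG AAG GAT CTC GCG TTA AAT GGA TCA GGA AGT GGG CAT GTA GCG CTT CAA GCG — no ATG→stop ORF.
Frame +2: AGC CCC ATT GGC TAG ATA CCC ATG AGA AGG ATC TCG CGT TAA ATG GAT CAG GAA GTG GGC ATG TAG CGC TTC AAG CGG — ATG at 23, stop TAA at 41 → 21 nt; ATG at 44, stop TAG at 65 → 24 nt; ATG at 62, stop TAG at 65 → 6 nt.
Frame +3: GCC CCA TTG GCT AGA TAC CCA TGA GAA GGA TCT CGC GTT AAA TGG ATC AGG AAG TGG GCA TGT AGC GCT TCA AGC GGA — no ATG→stop ORF.
Frame -1: TCC GCT TGA AGC GCT ACA TGC CCA CTT CCT GAT CCA TTT AAC GCG AGA TCC TTC TCA TGG GTA TCT AGC CAA TGG GGC — no ATG→stop ORF.
Frame -2: CCG CTT GAA GCG CTA CAT GCC CAC TTC CTG ATC CAT TTA ACG CGA GAT CCT TCT CAT GGG TAT CTA GCC AAT GGG GCT — no ATG→stop ORF.
Frame -3: CGC TTG AAG CGC TAC ATG CCC ACT TCC TGA TCC ATT TAA CGC GAG ATC CTT CTC ATG GGT ATC TAG CCA ATG GGG CTT — ATG at 18, stop TGA at 30 → 15 nt; ATG at 57, stop TAG at 66 → 12 nt.
Largest ORF found is 8 codons < 10, so no.

no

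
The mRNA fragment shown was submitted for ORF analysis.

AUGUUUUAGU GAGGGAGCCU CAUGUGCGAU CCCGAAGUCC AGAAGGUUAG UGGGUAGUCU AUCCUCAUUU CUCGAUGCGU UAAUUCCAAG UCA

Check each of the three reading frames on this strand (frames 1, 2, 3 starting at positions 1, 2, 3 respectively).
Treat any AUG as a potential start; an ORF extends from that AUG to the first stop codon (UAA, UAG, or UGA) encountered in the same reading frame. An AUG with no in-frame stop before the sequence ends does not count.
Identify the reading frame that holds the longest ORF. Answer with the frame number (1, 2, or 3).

1

Frame 1: AUG UUU UAG UGA GGG AGC CUC AUG UGC GAU CCC GAA GUC CAG AAG GUU AGU GGG UAG UCU AUC CUC AUU UCU CGA UGC GUU AAU UCC AAG UCA — AUG at 1, stop UAG at 7 → 9 nt; AUG at 22, stop UAG at 55 → 36 nt.
Frame 2: UGU UUU AGU GAG GGA GCC UCA UGU GCG AUC CCG AAG UCC AGA AGG UUA GUG GGU AGU CUA UCC UCA UUU CUC GAU GCG UUA AUU CCA AGU — no AUG→stop ORF.
Frame 3: GUU UUA GUG AGG GAG CCU CAU GUG CGA UCC CGA AGU CCA GAA GGU UAG UGG GUA GUC UAU CCU CAU UUC UCG AUG CGU UAA UUC CAA GUC — AUG at 75, stop UAA at 81 → 9 nt.
Longest ORF is 36 nt in frame 1 (positions 22–57).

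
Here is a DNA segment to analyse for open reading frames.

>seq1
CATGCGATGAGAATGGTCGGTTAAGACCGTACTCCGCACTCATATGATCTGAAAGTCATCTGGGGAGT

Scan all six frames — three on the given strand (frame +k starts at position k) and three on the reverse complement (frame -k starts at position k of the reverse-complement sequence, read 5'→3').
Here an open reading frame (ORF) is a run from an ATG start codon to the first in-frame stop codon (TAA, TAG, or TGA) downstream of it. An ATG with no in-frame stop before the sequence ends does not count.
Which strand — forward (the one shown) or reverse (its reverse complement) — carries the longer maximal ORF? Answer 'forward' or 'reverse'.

Reverse complement (5'→3'): ACTCCCCAGATGACTTTCAGATCATATGAGTGCGGAGTACGGTCTTAACCGACCATTCTCATCGCATG
Frame +1: CAT GCG ATG AGA ATG GTC GGT TAA GAC CGT ACT CCG CAC TCA TAT GAT CTG AAA GTC ATC TGG GGA — ATG at 7, stop TAA at 22 → 18 nt; ATG at 13, stop TAA at 22 → 12 nt.
Frame +2: ATG CGA TGA GAA TGG TCG GTT AAG ACC GTA CTC CGC ACT CAT ATG ATC TGA AAG TCA TCT GGG GAG — ATG at 2, stop TGA at 8 → 9 nt; ATG at 44, stop TGA at 50 → 9 nt.
Frame +3: TGC GAT GAG AAT GGT CGG TTA AGA CCG TAC TCC GCA CTC ATA TGA TCT GAA AGT CAT CTG GGG AGT — no ATG→stop ORF.
Frame -1: ACT CCC CAG ATG ACT TTC AGA TCA TAT GAG TGC GGA GTA CGG TCT TAA CCG ACC ATT CTC ATC GCA — ATG at 10, stop TAA at 46 → 39 nt.
Frame -2: CTC CCC AGA TGA CTT TCA GAT CAT ATG AGT GCG GAG TAC GGT CTT AAC CGA CCA TTC TCA TCG CAT — no ATG→stop ORF.
Frame -3: TCC CCA GAT GAC TTT CAG ATC ATA TGA GTG CGG AGT ACG GTC TTA ACC GAC CAT TCT CAT CGC ATG — no ATG→stop ORF.
Forward-strand max 18 nt; reverse-strand max 39 nt. The reverse strand has the longer ORF.

reverse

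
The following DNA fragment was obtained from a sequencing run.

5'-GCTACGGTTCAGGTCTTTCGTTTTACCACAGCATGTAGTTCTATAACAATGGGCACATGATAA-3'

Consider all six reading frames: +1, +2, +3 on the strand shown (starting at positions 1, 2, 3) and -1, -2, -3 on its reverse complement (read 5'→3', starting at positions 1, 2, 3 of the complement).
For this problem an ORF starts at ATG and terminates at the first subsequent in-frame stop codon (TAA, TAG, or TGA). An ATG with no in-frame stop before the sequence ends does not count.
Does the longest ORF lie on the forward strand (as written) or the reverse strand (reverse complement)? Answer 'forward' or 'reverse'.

reverse

Reverse complement (5'→3'): TTATCATGTGCCCATTGTTATAGAACTACATGCTGTGGTAAAACGAAAGACCTGAACCGTAGC
Frame +1: GCT ACG GTT CAG GTC TTT CGT TTT ACC ACA GCA TGT AGT TCT ATA ACA ATG GGC ACA TGA TAA — ATG at 49, stop TGA at 58 → 12 nt.
Frame +2: CTA CGG TTC AGG TCT TTC GTT TTA CCA CAG CAT GTA GTT CTA TAA CAA TGG GCA CAT GAT — no ATG→stop ORF.
Frame +3: TAC GGT TCA GGT CTT TCG TTT TAC CAC AGC ATG TAG TTC TAT AAC AAT GGG CAC ATG ATA — ATG at 33, stop TAG at 36 → 6 nt.
Frame -1: TTA TCA TGT GCC CAT TGT TAT AGA ACT ACA TGC TGT GGT AAA ACG AAA GAC CTG AAC CGT AGC — no ATG→stop ORF.
Frame -2: TAT CAT GTG CCC ATT GTT ATA GAA CTA CAT GCT GTG GTA AAA CGA AAG ACC TGA ACC GTA — no ATG→stop ORF.
Frame -3: ATC ATG TGC CCA TTG TTA TAG AAC TAC ATG CTG TGG TAA AAC GAA AGA CCT GAA CCG TAG — ATG at 6, stop TAG at 21 → 18 nt; ATG at 30, stop TAA at 39 → 12 nt.
Forward-strand max 12 nt; reverse-strand max 18 nt. The reverse strand has the longer ORF.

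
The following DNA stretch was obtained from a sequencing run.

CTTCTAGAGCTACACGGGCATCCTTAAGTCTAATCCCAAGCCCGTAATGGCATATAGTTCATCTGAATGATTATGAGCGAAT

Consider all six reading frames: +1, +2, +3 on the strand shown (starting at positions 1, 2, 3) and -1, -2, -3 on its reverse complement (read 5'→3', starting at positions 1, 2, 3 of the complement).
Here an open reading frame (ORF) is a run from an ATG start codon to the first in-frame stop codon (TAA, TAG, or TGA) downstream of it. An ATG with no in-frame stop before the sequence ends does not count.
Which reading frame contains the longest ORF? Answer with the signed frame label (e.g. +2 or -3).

-3

Reverse complement (5'→3'): ATTCGCTCATAATCATTCAGATGAACTATATGCCATTACGGGCTTGGGATTAGACTTAAGGATGCCCGTGTAGCTCTAGAAG
Frame +1: CTT CTA GAG CTA CAC GGG CAT CCT TAA GTC TAA TCC CAA GCC CGT AAT GGC ATA TAG TTC ATC TGA ATG ATT ATG AGC GAA — no ATG→stop ORF.
Frame +2: TTC TAG AGC TAC ACG GGC ATC CTT AAG TCT AAT CCC AAG CCC GTA ATG GCA TAT AGT TCA TCT GAA TGA TTA TGA GCG AAT — ATG at 47, stop TGA at 68 → 24 nt.
Frame +3: TCT AGA GCT ACA CGG GCA TCC TTA AGT CTA ATC CCA AGC CCG TAA TGG CAT ATA GTT CAT CTG AAT GAT TAT GAG CGA — no ATG→stop ORF.
Frame -1: ATT CGC TCA TAA TCA TTC AGA TGA ACT ATA TGC CAT TAC GGG CTT GGG ATT AGA CTT AAG GAT GCC CGT GTA GCT CTA GAA — no ATG→stop ORF.
Frame -2: TTC GCT CAT AAT CAT TCA GAT GAA CTA TAT GCC ATT ACG GGC TTG GGA TTA GAC TTA AGG ATG CCC GTG TAG CTC TAG AAG — ATG at 62, stop TAG at 71 → 12 nt.
Frame -3: TCG CTC ATA ATC ATT CAG ATG AAC TAT ATG CCA TTA CGG GCT TGG GAT TAG ACT TAA GGA TGC CCG TGT AGC TCT AGA — ATG at 21, stop TAG at 51 → 33 nt; ATG at 30, stop TAG at 51 → 24 nt.
Longest ORF is 33 nt in frame -3 (positions 21–53).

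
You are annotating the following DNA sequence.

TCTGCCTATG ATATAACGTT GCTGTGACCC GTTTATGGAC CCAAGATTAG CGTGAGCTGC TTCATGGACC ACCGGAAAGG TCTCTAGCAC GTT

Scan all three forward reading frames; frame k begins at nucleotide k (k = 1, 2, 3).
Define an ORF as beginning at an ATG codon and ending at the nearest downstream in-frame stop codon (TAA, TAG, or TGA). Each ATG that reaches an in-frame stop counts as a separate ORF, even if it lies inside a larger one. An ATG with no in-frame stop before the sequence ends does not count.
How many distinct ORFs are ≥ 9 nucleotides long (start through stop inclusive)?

Frame 1: TCT GCC TAT GAT ATA ACG TTG CTG TGA CCC GTT TAT GGA CCC AAG ATT AGC GTG AGC TGC TTC ATG GAC CAC CGG AAA GGT CTC TAG CAC GTT — ATG at 64, stop TAG at 85 → 24 nt.
Frame 2: CTG CCT ATG ATA TAA CGT TGC TGT GAC CCG TTT ATG GAC CCA AGA TTA GCG TGA GCT GCT TCA TGG ACC ACC GGA AAG GTC TCT AGC ACG — ATG at 8, stop TAA at 14 → 9 nt; ATG at 35, stop TGA at 53 → 21 nt.
Frame 3: TGC CTA TGA TAT AAC GTT GCT GTG ACC CGT TTA TGG ACC CAA GAT TAG CGT GAG CTG CTT CAT GGA CCA CCG GAA AGG TCT CTA GCA CGT — no ATG→stop ORF.
ORFs ≥ 9 nucleotides: frame 1 64–87 (24 nucleotides), frame 2 8–16 (9 nucleotides), frame 2 35–55 (21 nucleotides). Count = 3.

3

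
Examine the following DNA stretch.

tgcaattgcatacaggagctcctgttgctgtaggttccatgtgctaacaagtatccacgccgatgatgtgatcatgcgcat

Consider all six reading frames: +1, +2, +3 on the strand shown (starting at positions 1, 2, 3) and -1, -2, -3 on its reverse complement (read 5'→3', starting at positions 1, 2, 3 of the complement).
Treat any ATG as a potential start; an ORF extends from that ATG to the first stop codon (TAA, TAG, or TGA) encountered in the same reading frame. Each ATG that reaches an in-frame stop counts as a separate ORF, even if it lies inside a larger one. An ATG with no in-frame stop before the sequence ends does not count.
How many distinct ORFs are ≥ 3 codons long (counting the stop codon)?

2

Reverse complement (5'→3'): ATGCGCATGATCACATCATCGGCGTGGATACTTGTTAGCACATGGAACCTACAGCAACAGGAGCTCCTGTATGCAATTGCA
Frame +1: TGC AAT TGC ATA CAG GAG CTC CTG TTG CTG TAG GTT CCA TGT GCT AAC AAG TAT CCA CGC CGA TGA TGT GAT CAT GCG CAT — no ATG→stop ORF.
Frame +2: GCA ATT GCA TAC AGG AGC TCC TGT TGC TGT AGG TTC CAT GTG CTA ACA AGT ATC CAC GCC GAT GAT GTG ATC ATG CGC — no ATG→stop ORF.
Frame +3: CAA TTG CAT ACA GGA GCT CCT GTT GCT GTA GGT TCC ATG TGC TAA CAA GTA TCC ACG CCG ATG ATG TGA TCA TGC GCA — ATG at 39, stop TAA at 45 → 9 nt; ATG at 63, stop TGA at 69 → 9 nt; ATG at 66, stop TGA at 69 → 6 nt.
Frame -1: ATG CGC ATG ATC ACA TCA TCG GCG TGG ATA CTT GTT AGC ACA TGG AAC CTA CAG CAA CAG GAG CTC CTG TAT GCA ATT GCA — no ATG→stop ORF.
Frame -2: TGC GCA TGA TCA CAT CAT CGG CGT GGA TAC TTG TTA GCA CAT GGA ACC TAC AGC AAC AGG AGC TCC TGT ATG CAA TTG — no ATG→stop ORF.
Frame -3: GCG CAT GAT CAC ATC ATC GGC GTG GAT ACT TGT TAG CAC ATG GAA CCT ACA GCA ACA GGA GCT CCT GTA TGC AAT TGC — no ATG→stop ORF.
ORFs ≥ 3 codons: frame +3 39–47 (3 codons), frame +3 63–71 (3 codons). Count = 2.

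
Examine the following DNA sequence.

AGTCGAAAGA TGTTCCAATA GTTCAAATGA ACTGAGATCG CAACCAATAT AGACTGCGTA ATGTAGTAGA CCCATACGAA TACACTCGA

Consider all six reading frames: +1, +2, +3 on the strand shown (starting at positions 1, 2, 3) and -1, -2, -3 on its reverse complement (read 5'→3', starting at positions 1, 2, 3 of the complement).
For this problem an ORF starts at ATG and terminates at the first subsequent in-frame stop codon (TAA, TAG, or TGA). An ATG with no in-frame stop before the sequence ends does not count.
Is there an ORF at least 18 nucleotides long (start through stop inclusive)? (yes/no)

no

Reverse complement (5'→3'): TCGAGTGTATTCGTATGGGTCTACTACATTACGCAGTCTATATTGGTTGCGATCTCAGTTCATTTGAACTATTGGAACATCTTTCGACT
Frame +1: AGT CGA AAG ATG TTC CAA TAG TTC AAA TGA ACT GAG ATC GCA ACC AAT ATA GAC TGC GTA ATG TAG TAG ACC CAT ACG AAT ACA CTC — ATG at 10, stop TAG at 19 → 12 nt; ATG at 61, stop TAG at 64 → 6 nt.
Frame +2: GTC GAA AGA TGT TCC AAT AGT TCA AAT GAA CTG AGA TCG CAA CCA ATA TAG ACT GCG TAA TGT AGT AGA CCC ATA CGA ATA CAC TCG — no ATG→stop ORF.
Frame +3: TCG AAA GAT GTT CCA ATA GTT CAA ATG AAC TGA GAT CGC AAC CAA TAT AGA CTG CGT AAT GTA GTA GAC CCA TAC GAA TAC ACT CGA — ATG at 27, stop TGA at 33 → 9 nt.
Frame -1: TCG AGT GTA TTC GTA TGG GTC TAC TAC ATT ACG CAG TCT ATA TTG GTT GCG ATC TCA GTT CAT TTG AAC TAT TGG AAC ATC TTT CGA — no ATG→stop ORF.
Frame -2: CGA GTG TAT TCG TAT GGG TCT ACT ACA TTA CGC AGT CTA TAT TGG TTG CGA TCT CAG TTC ATT TGA ACT ATT GGA ACA TCT TTC GAC — no ATG→stop ORF.
Frame -3: GAG TGT ATT CGT ATG GGT CTA CTA CAT TAC GCA GTC TAT ATT GGT TGC GAT CTC AGT TCA TTT GAA CTA TTG GAA CAT CTT TCG ACT — no ATG→stop ORF.
Largest ORF found is 12 nucleotides < 18, so no.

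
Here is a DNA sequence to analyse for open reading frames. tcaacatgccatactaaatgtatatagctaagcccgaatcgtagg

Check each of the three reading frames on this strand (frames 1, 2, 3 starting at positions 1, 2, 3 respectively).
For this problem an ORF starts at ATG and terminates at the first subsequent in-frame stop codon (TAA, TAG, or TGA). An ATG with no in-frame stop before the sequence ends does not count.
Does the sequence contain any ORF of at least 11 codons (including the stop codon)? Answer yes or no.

Frame 1: TCA ACA TGC CAT ACT AAA TGT ATA TAG CTA AGC CCG AAT CGT AGG — no ATG→stop ORF.
Frame 2: CAA CAT GCC ATA CTA AAT GTA TAT AGC TAA GCC CGA ATC GTA — no ATG→stop ORF.
Frame 3: AAC ATG CCA TAC TAA ATG TAT ATA GCT AAG CCC GAA TCG TAG — ATG at 6, stop TAA at 15 → 12 nt; ATG at 18, stop TAG at 42 → 27 nt.
Largest ORF found is 9 codons < 11, so no.

no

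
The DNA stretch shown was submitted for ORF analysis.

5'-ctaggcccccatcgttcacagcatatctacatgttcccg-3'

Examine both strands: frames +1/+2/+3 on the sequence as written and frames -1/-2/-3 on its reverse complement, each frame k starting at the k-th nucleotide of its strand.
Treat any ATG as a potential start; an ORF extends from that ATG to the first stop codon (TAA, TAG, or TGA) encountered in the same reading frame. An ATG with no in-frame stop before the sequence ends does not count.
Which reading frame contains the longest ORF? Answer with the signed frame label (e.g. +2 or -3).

-1

Reverse complement (5'→3'): CGGGAACATGTAGATATGCTGTGAACGATGGGGGCCTAG
Frame +1: CTA GGC CCC CAT CGT TCA CAG CAT ATC TAC ATG TTC CCG — no ATG→stop ORF.
Frame +2: TAG GCC CCC ATC GTT CAC AGC ATA TCT ACA TGT TCC — no ATG→stop ORF.
Frame +3: AGG CCC CCA TCG TTC ACA GCA TAT CTA CAT GTT CCC — no ATG→stop ORF.
Frame -1: CGG GAA CAT GTA GAT ATG CTG TGA ACG ATG GGG GCC TAG — ATG at 16, stop TGA at 22 → 9 nt; ATG at 28, stop TAG at 37 → 12 nt.
Frame -2: GGG AAC ATG TAG ATA TGC TGT GAA CGA TGG GGG CCT — ATG at 8, stop TAG at 11 → 6 nt.
Frame -3: GGA ACA TGT AGA TAT GCT GTG AAC GAT GGG GGC CTA — no ATG→stop ORF.
Longest ORF is 12 nt in frame -1 (positions 28–39).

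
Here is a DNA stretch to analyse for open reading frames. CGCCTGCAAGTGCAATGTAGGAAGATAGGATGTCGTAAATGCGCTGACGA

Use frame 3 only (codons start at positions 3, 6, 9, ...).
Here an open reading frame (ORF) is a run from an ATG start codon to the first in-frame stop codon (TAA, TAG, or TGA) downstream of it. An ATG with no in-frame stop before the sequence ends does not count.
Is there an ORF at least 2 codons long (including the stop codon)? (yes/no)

Frame 3: CCT GCA AGT GCA ATG TAG GAA GAT AGG ATG TCG TAA ATG CGC TGA CGA — ATG at 15, stop TAG at 18 → 6 nt; ATG at 30, stop TAA at 36 → 9 nt; ATG at 39, stop TGA at 45 → 9 nt.
Frame 3 has an ORF of 2 codons (positions 15–20) ≥ 2, so yes.

yes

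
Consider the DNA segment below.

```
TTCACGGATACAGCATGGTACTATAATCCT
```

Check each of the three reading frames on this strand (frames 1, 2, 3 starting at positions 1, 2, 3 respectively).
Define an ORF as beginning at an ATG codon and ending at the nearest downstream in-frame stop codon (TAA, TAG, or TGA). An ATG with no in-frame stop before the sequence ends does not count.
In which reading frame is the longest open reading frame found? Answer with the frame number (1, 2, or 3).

3

Frame 1: TTC ACG GAT ACA GCA TGG TAC TAT AAT CCT — no ATG→stop ORF.
Frame 2: TCA CGG ATA CAG CAT GGT ACT ATA ATC — no ATG→stop ORF.
Frame 3: CAC GGA TAC AGC ATG GTA CTA TAA TCC — ATG at 15, stop TAA at 24 → 12 nt.
Longest ORF is 12 nt in frame 3 (positions 15–26).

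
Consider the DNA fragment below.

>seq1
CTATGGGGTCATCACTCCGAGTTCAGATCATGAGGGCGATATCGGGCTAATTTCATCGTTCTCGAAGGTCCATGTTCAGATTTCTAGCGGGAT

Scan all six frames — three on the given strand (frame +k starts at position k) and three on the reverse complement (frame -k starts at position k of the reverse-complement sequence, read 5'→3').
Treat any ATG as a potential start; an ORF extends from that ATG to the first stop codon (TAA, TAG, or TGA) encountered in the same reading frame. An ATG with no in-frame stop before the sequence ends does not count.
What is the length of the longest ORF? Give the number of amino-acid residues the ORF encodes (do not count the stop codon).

Reverse complement (5'→3'): ATCCCGCTAGAAATCTGAACATGGACCTTCGAGAACGATGAAATTAGCCCGATATCGCCCTCATGATCTGAACTCGGAGTGATGACCCCATAG
Frame +1: CTA TGG GGT CAT CAC TCC GAG TTC AGA TCA TGA GGG CGA TAT CGG GCT AAT TTC ATC GTT CTC GAA GGT CCA TGT TCA GAT TTC TAG CGG GAT — no ATG→stop ORF.
Frame +2: TAT GGG GTC ATC ACT CCG AGT TCA GAT CAT GAG GGC GAT ATC GGG CTA ATT TCA TCG TTC TCG AAG GTC CAT GTT CAG ATT TCT AGC GGG — no ATG→stop ORF.
Frame +3: ATG GGG TCA TCA CTC CGA GTT CAG ATC ATG AGG GCG ATA TCG GGC TAA TTT CAT CGT TCT CGA AGG TCC ATG TTC AGA TTT CTA GCG GGA — ATG at 3, stop TAA at 48 → 48 nt; ATG at 30, stop TAA at 48 → 21 nt.
Frame -1: ATC CCG CTA GAA ATC TGA ACA TGG ACC TTC GAG AAC GAT GAA ATT AGC CCG ATA TCG CCC TCA TGA TCT GAA CTC GGA GTG ATG ACC CCA TAG — ATG at 82, stop TAG at 91 → 12 nt.
Frame -2: TCC CGC TAG AAA TCT GAA CAT GGA CCT TCG AGA ACG ATG AAA TTA GCC CGA TAT CGC CCT CAT GAT CTG AAC TCG GAG TGA TGA CCC CAT — ATG at 38, stop TGA at 80 → 45 nt.
Frame -3: CCC GCT AGA AAT CTG AAC ATG GAC CTT CGA GAA CGA TGA AAT TAG CCC GAT ATC GCC CTC ATG ATC TGA ACT CGG AGT GAT GAC CCC ATA — ATG at 21, stop TGA at 39 → 21 nt; ATG at 63, stop TGA at 69 → 9 nt.
Longest: frame +3, positions 3–50, 48 nt = 16 codons = 15 aa. → 15 amino acids.

15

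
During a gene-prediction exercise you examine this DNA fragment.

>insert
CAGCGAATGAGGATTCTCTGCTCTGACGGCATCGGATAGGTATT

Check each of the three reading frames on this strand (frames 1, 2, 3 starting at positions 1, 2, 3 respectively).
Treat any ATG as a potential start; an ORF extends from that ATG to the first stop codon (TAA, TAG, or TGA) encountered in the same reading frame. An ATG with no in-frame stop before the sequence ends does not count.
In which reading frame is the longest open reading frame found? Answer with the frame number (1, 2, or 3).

1

Frame 1: CAG CGA ATG AGG ATT CTC TGC TCT GAC GGC ATC GGA TAG GTA — ATG at 7, stop TAG at 37 → 33 nt.
Frame 2: AGC GAA TGA GGA TTC TCT GCT CTG ACG GCA TCG GAT AGG TAT — no ATG→stop ORF.
Frame 3: GCG AAT GAG GAT TCT CTG CTC TGA CGG CAT CGG ATA GGT ATT — no ATG→stop ORF.
Longest ORF is 33 nt in frame 1 (positions 7–39).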